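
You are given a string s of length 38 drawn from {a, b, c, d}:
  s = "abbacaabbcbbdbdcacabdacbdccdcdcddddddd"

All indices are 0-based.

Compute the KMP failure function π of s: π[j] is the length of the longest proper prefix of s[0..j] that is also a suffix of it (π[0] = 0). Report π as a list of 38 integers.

π[0] = 0
j=1 s[j]='b': π[1]=0 (border '')
j=2 s[j]='b': π[2]=0 (border '')
j=3 s[j]='a': π[3]=1 (border 'a')
j=4 s[j]='c': k: 1→0; π[4]=0 (border '')
j=5 s[j]='a': π[5]=1 (border 'a')
j=6 s[j]='a': k: 1→0; π[6]=1 (border 'a')
j=7 s[j]='b': π[7]=2 (border 'ab')
j=8 s[j]='b': π[8]=3 (border 'abb')
j=9 s[j]='c': k: 3→0; π[9]=0 (border '')
j=10 s[j]='b': π[10]=0 (border '')
j=11 s[j]='b': π[11]=0 (border '')
j=12 s[j]='d': π[12]=0 (border '')
j=13 s[j]='b': π[13]=0 (border '')
j=14 s[j]='d': π[14]=0 (border '')
j=15 s[j]='c': π[15]=0 (border '')
j=16 s[j]='a': π[16]=1 (border 'a')
j=17 s[j]='c': k: 1→0; π[17]=0 (border '')
j=18 s[j]='a': π[18]=1 (border 'a')
j=19 s[j]='b': π[19]=2 (border 'ab')
j=20 s[j]='d': k: 2→0; π[20]=0 (border '')
j=21 s[j]='a': π[21]=1 (border 'a')
j=22 s[j]='c': k: 1→0; π[22]=0 (border '')
j=23 s[j]='b': π[23]=0 (border '')
j=24 s[j]='d': π[24]=0 (border '')
j=25 s[j]='c': π[25]=0 (border '')
j=26 s[j]='c': π[26]=0 (border '')
j=27 s[j]='d': π[27]=0 (border '')
j=28 s[j]='c': π[28]=0 (border '')
j=29 s[j]='d': π[29]=0 (border '')
j=30 s[j]='c': π[30]=0 (border '')
j=31 s[j]='d': π[31]=0 (border '')
j=32 s[j]='d': π[32]=0 (border '')
j=33 s[j]='d': π[33]=0 (border '')
j=34 s[j]='d': π[34]=0 (border '')
j=35 s[j]='d': π[35]=0 (border '')
j=36 s[j]='d': π[36]=0 (border '')
j=37 s[j]='d': π[37]=0 (border '')

[0, 0, 0, 1, 0, 1, 1, 2, 3, 0, 0, 0, 0, 0, 0, 0, 1, 0, 1, 2, 0, 1, 0, 0, 0, 0, 0, 0, 0, 0, 0, 0, 0, 0, 0, 0, 0, 0]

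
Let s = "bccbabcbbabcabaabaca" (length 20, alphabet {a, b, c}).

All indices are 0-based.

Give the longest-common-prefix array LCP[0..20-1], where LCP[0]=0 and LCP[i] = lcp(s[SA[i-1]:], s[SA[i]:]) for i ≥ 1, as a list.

rank→(start, suffix):
  0 → (19, 'a')
  1 → (14, 'aabaca')
  2 → (12, 'abaabaca')
  3 → (15, 'abaca')
  4 → (9, 'abcabaabaca')
  5 → (4, 'abcbbabcabaabaca')
  6 → (17, 'aca')
  7 → (13, 'baabaca')
  8 → (8, 'babcabaabaca')
  9 → (3, 'babcbbabcabaabaca')
  10 → (16, 'baca')
  11 → (7, 'bbabcabaabaca')
  12 → (10, 'bcabaabaca')
  13 → (5, 'bcbbabcabaabaca')
  14 → (0, 'bccbabcbbabcabaabaca')
  15 → (18, 'ca')
  16 → (11, 'cabaabaca')
  17 → (2, 'cbabcbbabcabaabaca')
  18 → (6, 'cbbabcabaabaca')
  19 → (1, 'ccbabcbbabcabaabaca')

SA = [19, 14, 12, 15, 9, 4, 17, 13, 8, 3, 16, 7, 10, 5, 0, 18, 11, 2, 6, 1]
[i] adj suffixes → lcp
  [1] 19/14 → 1 ('a')
  [2] 14/12 → 1 ('a')
  [3] 12/15 → 3 ('aba')
  [4] 15/9 → 2 ('ab')
  [5] 9/4 → 3 ('abc')
  [6] 4/17 → 1 ('a')
  [7] 17/13 → 0 ('')
  [8] 13/8 → 2 ('ba')
  [9] 8/3 → 4 ('babc')
  [10] 3/16 → 2 ('ba')
  [11] 16/7 → 1 ('b')
  [12] 7/10 → 1 ('b')
  [13] 10/5 → 2 ('bc')
  [14] 5/0 → 2 ('bc')
  [15] 0/18 → 0 ('')
  [16] 18/11 → 2 ('ca')
  [17] 11/2 → 1 ('c')
  [18] 2/6 → 2 ('cb')
  [19] 6/1 → 1 ('c')

[0, 1, 1, 3, 2, 3, 1, 0, 2, 4, 2, 1, 1, 2, 2, 0, 2, 1, 2, 1]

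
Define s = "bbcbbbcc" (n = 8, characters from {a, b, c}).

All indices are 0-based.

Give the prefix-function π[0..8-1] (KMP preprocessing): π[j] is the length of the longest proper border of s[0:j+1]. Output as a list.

[0, 1, 0, 1, 2, 2, 3, 0]

π[0] = 0
j=1 s[j]='b': π[1]=1 (border 'b')
j=2 s[j]='c': k: 1→0; π[2]=0 (border '')
j=3 s[j]='b': π[3]=1 (border 'b')
j=4 s[j]='b': π[4]=2 (border 'bb')
j=5 s[j]='b': k: 2→1; π[5]=2 (border 'bb')
j=6 s[j]='c': π[6]=3 (border 'bbc')
j=7 s[j]='c': k: 3→0; π[7]=0 (border '')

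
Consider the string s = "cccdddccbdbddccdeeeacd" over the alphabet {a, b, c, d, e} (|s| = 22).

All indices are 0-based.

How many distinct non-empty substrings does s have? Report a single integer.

222

rank→(start, suffix):
  0 → (19, 'acd')
  1 → (8, 'bdbddccdeeeacd')
  2 → (10, 'bddccdeeeacd')
  3 → (7, 'cbdbddccdeeeacd')
  4 → (6, 'ccbdbddccdeeeacd')
  5 → (0, 'cccdddccbdbddccdeeeacd')
  6 → (1, 'ccdddccbdbddccdeeeacd')
  7 → (13, 'ccdeeeacd')
  8 → (20, 'cd')
  9 → (2, 'cdddccbdbddccdeeeacd')
  10 → (14, 'cdeeeacd')
  11 → (21, 'd')
  12 → (9, 'dbddccdeeeacd')
  13 → (5, 'dccbdbddccdeeeacd')
  14 → (12, 'dccdeeeacd')
  15 → (4, 'ddccbdbddccdeeeacd')
  16 → (11, 'ddccdeeeacd')
  17 → (3, 'dddccbdbddccdeeeacd')
  18 → (15, 'deeeacd')
  19 → (18, 'eacd')
  20 → (17, 'eeacd')
  21 → (16, 'eeeacd')

SA = [19, 8, 10, 7, 6, 0, 1, 13, 20, 2, 14, 21, 9, 5, 12, 4, 11, 3, 15, 18, 17, 16]
i: (SA[i-1],SA[i]) lcp shared
  1: (19,8) 0 ''
  2: (8,10) 2 'bd'
  3: (10,7) 0 ''
  4: (7,6) 1 'c'
  5: (6,0) 2 'cc'
  6: (0,1) 2 'cc'
  7: (1,13) 3 'ccd'
  8: (13,20) 1 'c'
  9: (20,2) 2 'cd'
  10: (2,14) 2 'cd'
  11: (14,21) 0 ''
  12: (21,9) 1 'd'
  13: (9,5) 1 'd'
  14: (5,12) 3 'dcc'
  15: (12,4) 1 'd'
  16: (4,11) 4 'ddcc'
  17: (11,3) 2 'dd'
  18: (3,15) 1 'd'
  19: (15,18) 0 ''
  20: (18,17) 1 'e'
  21: (17,16) 2 'ee'

n(n+1)/2 = 22·23/2 = 253
Σ LCP = 0 + 0 + 2 + 0 + 1 + 2 + 2 + 3 + 1 + 2 + 2 + 0 + 1 + 1 + 3 + 1 + 4 + 2 + 1 + 0 + 1 + 2 = 31
distinct = 253 − 31 = 222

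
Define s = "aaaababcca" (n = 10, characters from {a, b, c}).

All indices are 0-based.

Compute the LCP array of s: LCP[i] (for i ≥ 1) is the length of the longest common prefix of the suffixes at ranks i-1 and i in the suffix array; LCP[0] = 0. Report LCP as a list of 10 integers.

rank | idx | suffix
   0 |   9 | a
   1 |   0 | aaaababcca
   2 |   1 | aaababcca
   3 |   2 | aababcca
   4 |   3 | ababcca
   5 |   5 | abcca
   6 |   4 | babcca
   7 |   6 | bcca
   8 |   8 | ca
   9 |   7 | cca

SA = [9, 0, 1, 2, 3, 5, 4, 6, 8, 7]
i: (SA[i-1],SA[i]) lcp shared
  1: (9,0) 1 'a'
  2: (0,1) 3 'aaa'
  3: (1,2) 2 'aa'
  4: (2,3) 1 'a'
  5: (3,5) 2 'ab'
  6: (5,4) 0 ''
  7: (4,6) 1 'b'
  8: (6,8) 0 ''
  9: (8,7) 1 'c'

[0, 1, 3, 2, 1, 2, 0, 1, 0, 1]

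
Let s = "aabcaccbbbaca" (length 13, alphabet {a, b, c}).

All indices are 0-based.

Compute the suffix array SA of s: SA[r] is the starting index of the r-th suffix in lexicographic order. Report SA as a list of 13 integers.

[12, 0, 1, 10, 4, 9, 8, 7, 2, 11, 3, 6, 5]

sorted suffixes:
  #0 SA[0]=12  'a'
  #1 SA[1]=0  'aabcaccbbbaca'
  #2 SA[2]=1  'abcaccbbbaca'
  #3 SA[3]=10  'aca'
  #4 SA[4]=4  'accbbbaca'
  #5 SA[5]=9  'baca'
  #6 SA[6]=8  'bbaca'
  #7 SA[7]=7  'bbbaca'
  #8 SA[8]=2  'bcaccbbbaca'
  #9 SA[9]=11  'ca'
  #10 SA[10]=3  'caccbbbaca'
  #11 SA[11]=6  'cbbbaca'
  #12 SA[12]=5  'ccbbbaca'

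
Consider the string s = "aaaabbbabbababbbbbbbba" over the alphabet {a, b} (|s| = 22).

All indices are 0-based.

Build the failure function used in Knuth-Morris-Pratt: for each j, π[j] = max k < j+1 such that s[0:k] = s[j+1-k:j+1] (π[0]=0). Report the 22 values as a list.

π[0] = 0
j=1 s[j]='a': π[1]=1 (border 'a')
j=2 s[j]='a': π[2]=2 (border 'aa')
j=3 s[j]='a': π[3]=3 (border 'aaa')
j=4 s[j]='b': k: 3→2→1→0; π[4]=0 (border '')
j=5 s[j]='b': π[5]=0 (border '')
j=6 s[j]='b': π[6]=0 (border '')
j=7 s[j]='a': π[7]=1 (border 'a')
j=8 s[j]='b': k: 1→0; π[8]=0 (border '')
j=9 s[j]='b': π[9]=0 (border '')
j=10 s[j]='a': π[10]=1 (border 'a')
j=11 s[j]='b': k: 1→0; π[11]=0 (border '')
j=12 s[j]='a': π[12]=1 (border 'a')
j=13 s[j]='b': k: 1→0; π[13]=0 (border '')
j=14 s[j]='b': π[14]=0 (border '')
j=15 s[j]='b': π[15]=0 (border '')
j=16 s[j]='b': π[16]=0 (border '')
j=17 s[j]='b': π[17]=0 (border '')
j=18 s[j]='b': π[18]=0 (border '')
j=19 s[j]='b': π[19]=0 (border '')
j=20 s[j]='b': π[20]=0 (border '')
j=21 s[j]='a': π[21]=1 (border 'a')

[0, 1, 2, 3, 0, 0, 0, 1, 0, 0, 1, 0, 1, 0, 0, 0, 0, 0, 0, 0, 0, 1]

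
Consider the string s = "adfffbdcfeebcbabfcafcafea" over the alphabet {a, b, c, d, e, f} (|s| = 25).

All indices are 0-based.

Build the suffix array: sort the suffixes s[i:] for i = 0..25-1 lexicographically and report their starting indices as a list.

sorted suffixes:
  #0 SA[0]=24  'a'
  #1 SA[1]=14  'abfcafcafea'
  #2 SA[2]=0  'adfffbdcfeebcbabfcafcafea'
  #3 SA[3]=18  'afcafea'
  #4 SA[4]=21  'afea'
  #5 SA[5]=13  'babfcafcafea'
  #6 SA[6]=11  'bcbabfcafcafea'
  #7 SA[7]=5  'bdcfeebcbabfcafcafea'
  #8 SA[8]=15  'bfcafcafea'
  #9 SA[9]=17  'cafcafea'
  #10 SA[10]=20  'cafea'
  #11 SA[11]=12  'cbabfcafcafea'
  #12 SA[12]=7  'cfeebcbabfcafcafea'
  #13 SA[13]=6  'dcfeebcbabfcafcafea'
  #14 SA[14]=1  'dfffbdcfeebcbabfcafcafea'
  #15 SA[15]=23  'ea'
  #16 SA[16]=10  'ebcbabfcafcafea'
  #17 SA[17]=9  'eebcbabfcafcafea'
  #18 SA[18]=4  'fbdcfeebcbabfcafcafea'
  #19 SA[19]=16  'fcafcafea'
  #20 SA[20]=19  'fcafea'
  #21 SA[21]=22  'fea'
  #22 SA[22]=8  'feebcbabfcafcafea'
  #23 SA[23]=3  'ffbdcfeebcbabfcafcafea'
  #24 SA[24]=2  'fffbdcfeebcbabfcafcafea'

[24, 14, 0, 18, 21, 13, 11, 5, 15, 17, 20, 12, 7, 6, 1, 23, 10, 9, 4, 16, 19, 22, 8, 3, 2]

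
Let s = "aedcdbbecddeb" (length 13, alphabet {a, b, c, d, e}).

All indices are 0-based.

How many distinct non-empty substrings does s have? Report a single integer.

82

sorted suffixes:
  #0 SA[0]=0  'aedcdbbecddeb'
  #1 SA[1]=12  'b'
  #2 SA[2]=5  'bbecddeb'
  #3 SA[3]=6  'becddeb'
  #4 SA[4]=3  'cdbbecddeb'
  #5 SA[5]=8  'cddeb'
  #6 SA[6]=4  'dbbecddeb'
  #7 SA[7]=2  'dcdbbecddeb'
  #8 SA[8]=9  'ddeb'
  #9 SA[9]=10  'deb'
  #10 SA[10]=11  'eb'
  #11 SA[11]=7  'ecddeb'
  #12 SA[12]=1  'edcdbbecddeb'

SA = [0, 12, 5, 6, 3, 8, 4, 2, 9, 10, 11, 7, 1]
[i] adj suffixes → lcp
  [1] 0/12 → 0 ('')
  [2] 12/5 → 1 ('b')
  [3] 5/6 → 1 ('b')
  [4] 6/3 → 0 ('')
  [5] 3/8 → 2 ('cd')
  [6] 8/4 → 0 ('')
  [7] 4/2 → 1 ('d')
  [8] 2/9 → 1 ('d')
  [9] 9/10 → 1 ('d')
  [10] 10/11 → 0 ('')
  [11] 11/7 → 1 ('e')
  [12] 7/1 → 1 ('e')

n(n+1)/2 = 13·14/2 = 91
Σ LCP = 0 + 0 + 1 + 1 + 0 + 2 + 0 + 1 + 1 + 1 + 0 + 1 + 1 = 9
distinct = 91 − 9 = 82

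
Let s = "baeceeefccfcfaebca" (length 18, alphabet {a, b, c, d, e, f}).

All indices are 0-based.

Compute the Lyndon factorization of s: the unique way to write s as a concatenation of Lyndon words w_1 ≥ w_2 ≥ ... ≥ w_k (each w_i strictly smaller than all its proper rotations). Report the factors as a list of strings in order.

emit factor 1: 'b' (i=0, period=1)
emit factor 2: 'aeceeefccfcf' (i=1, period=12)
emit factor 3: 'aebc' (i=13, period=4)
emit factor 4: 'a' (i=17, period=1)

["b", "aeceeefccfcf", "aebc", "a"]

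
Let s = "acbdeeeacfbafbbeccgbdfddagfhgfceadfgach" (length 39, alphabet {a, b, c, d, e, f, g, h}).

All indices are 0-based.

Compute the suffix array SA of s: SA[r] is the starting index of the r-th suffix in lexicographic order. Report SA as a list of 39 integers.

sorted suffixes:
  #0 SA[0]=0  'acbdeeeacfbafbbeccgbdfddagfhgfceadfgach'
  #1 SA[1]=7  'acfbafbbeccgbdfddagfhgfceadfgach'
  #2 SA[2]=36  'ach'
  #3 SA[3]=32  'adfgach'
  #4 SA[4]=11  'afbbeccgbdfddagfhgfceadfgach'
  #5 SA[5]=24  'agfhgfceadfgach'
  #6 SA[6]=10  'bafbbeccgbdfddagfhgfceadfgach'
  #7 SA[7]=13  'bbeccgbdfddagfhgfceadfgach'
  #8 SA[8]=2  'bdeeeacfbafbbeccgbdfddagfhgfceadfgach'
  #9 SA[9]=19  'bdfddagfhgfceadfgach'
  #10 SA[10]=14  'beccgbdfddagfhgfceadfgach'
  #11 SA[11]=1  'cbdeeeacfbafbbeccgbdfddagfhgfceadfgach'
  #12 SA[12]=16  'ccgbdfddagfhgfceadfgach'
  #13 SA[13]=30  'ceadfgach'
  #14 SA[14]=8  'cfbafbbeccgbdfddagfhgfceadfgach'
  #15 SA[15]=17  'cgbdfddagfhgfceadfgach'
  #16 SA[16]=37  'ch'
  #17 SA[17]=23  'dagfhgfceadfgach'
  #18 SA[18]=22  'ddagfhgfceadfgach'
  #19 SA[19]=3  'deeeacfbafbbeccgbdfddagfhgfceadfgach'
  #20 SA[20]=20  'dfddagfhgfceadfgach'
  #21 SA[21]=33  'dfgach'
  #22 SA[22]=6  'eacfbafbbeccgbdfddagfhgfceadfgach'
  #23 SA[23]=31  'eadfgach'
  #24 SA[24]=15  'eccgbdfddagfhgfceadfgach'
  #25 SA[25]=5  'eeacfbafbbeccgbdfddagfhgfceadfgach'
  #26 SA[26]=4  'eeeacfbafbbeccgbdfddagfhgfceadfgach'
  #27 SA[27]=9  'fbafbbeccgbdfddagfhgfceadfgach'
  #28 SA[28]=12  'fbbeccgbdfddagfhgfceadfgach'
  #29 SA[29]=29  'fceadfgach'
  #30 SA[30]=21  'fddagfhgfceadfgach'
  #31 SA[31]=34  'fgach'
  #32 SA[32]=26  'fhgfceadfgach'
  #33 SA[33]=35  'gach'
  #34 SA[34]=18  'gbdfddagfhgfceadfgach'
  #35 SA[35]=28  'gfceadfgach'
  #36 SA[36]=25  'gfhgfceadfgach'
  #37 SA[37]=38  'h'
  #38 SA[38]=27  'hgfceadfgach'

[0, 7, 36, 32, 11, 24, 10, 13, 2, 19, 14, 1, 16, 30, 8, 17, 37, 23, 22, 3, 20, 33, 6, 31, 15, 5, 4, 9, 12, 29, 21, 34, 26, 35, 18, 28, 25, 38, 27]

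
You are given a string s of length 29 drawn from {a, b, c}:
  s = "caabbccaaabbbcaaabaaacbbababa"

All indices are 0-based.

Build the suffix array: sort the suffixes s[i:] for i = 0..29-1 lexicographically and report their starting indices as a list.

[28, 14, 7, 18, 15, 8, 1, 19, 26, 16, 24, 9, 2, 20, 27, 17, 25, 23, 22, 10, 11, 3, 12, 4, 13, 6, 0, 21, 5]

rank→(start, suffix):
  0 → (28, 'a')
  1 → (14, 'aaabaaacbbababa')
  2 → (7, 'aaabbbcaaabaaacbbababa')
  3 → (18, 'aaacbbababa')
  4 → (15, 'aabaaacbbababa')
  5 → (8, 'aabbbcaaabaaacbbababa')
  6 → (1, 'aabbccaaabbbcaaabaaacbbababa')
  7 → (19, 'aacbbababa')
  8 → (26, 'aba')
  9 → (16, 'abaaacbbababa')
  10 → (24, 'ababa')
  11 → (9, 'abbbcaaabaaacbbababa')
  12 → (2, 'abbccaaabbbcaaabaaacbbababa')
  13 → (20, 'acbbababa')
  14 → (27, 'ba')
  15 → (17, 'baaacbbababa')
  16 → (25, 'baba')
  17 → (23, 'bababa')
  18 → (22, 'bbababa')
  19 → (10, 'bbbcaaabaaacbbababa')
  20 → (11, 'bbcaaabaaacbbababa')
  21 → (3, 'bbccaaabbbcaaabaaacbbababa')
  22 → (12, 'bcaaabaaacbbababa')
  23 → (4, 'bccaaabbbcaaabaaacbbababa')
  24 → (13, 'caaabaaacbbababa')
  25 → (6, 'caaabbbcaaabaaacbbababa')
  26 → (0, 'caabbccaaabbbcaaabaaacbbababa')
  27 → (21, 'cbbababa')
  28 → (5, 'ccaaabbbcaaabaaacbbababa')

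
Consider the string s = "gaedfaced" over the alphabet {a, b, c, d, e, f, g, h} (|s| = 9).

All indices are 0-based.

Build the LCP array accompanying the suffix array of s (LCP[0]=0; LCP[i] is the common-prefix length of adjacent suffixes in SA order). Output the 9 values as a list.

rank→(start, suffix):
  0 → (5, 'aced')
  1 → (1, 'aedfaced')
  2 → (6, 'ced')
  3 → (8, 'd')
  4 → (3, 'dfaced')
  5 → (7, 'ed')
  6 → (2, 'edfaced')
  7 → (4, 'faced')
  8 → (0, 'gaedfaced')

SA = [5, 1, 6, 8, 3, 7, 2, 4, 0]
[i] adj suffixes → lcp
  [1] 5/1 → 1 ('a')
  [2] 1/6 → 0 ('')
  [3] 6/8 → 0 ('')
  [4] 8/3 → 1 ('d')
  [5] 3/7 → 0 ('')
  [6] 7/2 → 2 ('ed')
  [7] 2/4 → 0 ('')
  [8] 4/0 → 0 ('')

[0, 1, 0, 0, 1, 0, 2, 0, 0]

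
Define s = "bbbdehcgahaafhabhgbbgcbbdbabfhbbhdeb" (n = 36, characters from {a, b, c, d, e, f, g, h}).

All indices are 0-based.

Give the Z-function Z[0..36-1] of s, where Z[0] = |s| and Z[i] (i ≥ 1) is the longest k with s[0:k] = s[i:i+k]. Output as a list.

Z[0]=36
i=1: i≥r, start 0; Z[1]=2 extend→box=[1,3)
i=2: min(r-i=1, Z[1]=2)=1; Z[2]=1
i=3: i≥r, start 0; Z[3]=0
i=4: i≥r, start 0; Z[4]=0
i=5: i≥r, start 0; Z[5]=0
i=6: i≥r, start 0; Z[6]=0
i=7: i≥r, start 0; Z[7]=0
i=8: i≥r, start 0; Z[8]=0
i=9: i≥r, start 0; Z[9]=0
i=10: i≥r, start 0; Z[10]=0
i=11: i≥r, start 0; Z[11]=0
i=12: i≥r, start 0; Z[12]=0
i=13: i≥r, start 0; Z[13]=0
i=14: i≥r, start 0; Z[14]=0
i=15: i≥r, start 0; Z[15]=1 extend→box=[15,16)
i=16: i≥r, start 0; Z[16]=0
i=17: i≥r, start 0; Z[17]=0
i=18: i≥r, start 0; Z[18]=2 extend→box=[18,20)
i=19: min(r-i=1, Z[1]=2)=1; Z[19]=1
i=20: i≥r, start 0; Z[20]=0
i=21: i≥r, start 0; Z[21]=0
i=22: i≥r, start 0; Z[22]=2 extend→box=[22,24)
i=23: min(r-i=1, Z[1]=2)=1; Z[23]=1
i=24: i≥r, start 0; Z[24]=0
i=25: i≥r, start 0; Z[25]=1 extend→box=[25,26)
i=26: i≥r, start 0; Z[26]=0
i=27: i≥r, start 0; Z[27]=1 extend→box=[27,28)
i=28: i≥r, start 0; Z[28]=0
i=29: i≥r, start 0; Z[29]=0
i=30: i≥r, start 0; Z[30]=2 extend→box=[30,32)
i=31: min(r-i=1, Z[1]=2)=1; Z[31]=1
i=32: i≥r, start 0; Z[32]=0
i=33: i≥r, start 0; Z[33]=0
i=34: i≥r, start 0; Z[34]=0
i=35: i≥r, start 0; Z[35]=1 extend→box=[35,36)

[36, 2, 1, 0, 0, 0, 0, 0, 0, 0, 0, 0, 0, 0, 0, 1, 0, 0, 2, 1, 0, 0, 2, 1, 0, 1, 0, 1, 0, 0, 2, 1, 0, 0, 0, 1]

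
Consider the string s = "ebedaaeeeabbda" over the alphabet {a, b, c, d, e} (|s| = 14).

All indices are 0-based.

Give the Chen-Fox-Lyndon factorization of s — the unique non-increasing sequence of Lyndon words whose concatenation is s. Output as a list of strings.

emit factor 1: 'e' (i=0, period=1)
emit factor 2: 'bed' (i=1, period=3)
emit factor 3: 'aaeeeabbd' (i=4, period=9)
emit factor 4: 'a' (i=13, period=1)

["e", "bed", "aaeeeabbd", "a"]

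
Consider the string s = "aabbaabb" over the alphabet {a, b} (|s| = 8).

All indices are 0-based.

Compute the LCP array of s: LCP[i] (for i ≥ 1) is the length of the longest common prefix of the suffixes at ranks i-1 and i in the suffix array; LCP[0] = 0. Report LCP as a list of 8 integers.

sorted suffixes:
  #0 SA[0]=4  'aabb'
  #1 SA[1]=0  'aabbaabb'
  #2 SA[2]=5  'abb'
  #3 SA[3]=1  'abbaabb'
  #4 SA[4]=7  'b'
  #5 SA[5]=3  'baabb'
  #6 SA[6]=6  'bb'
  #7 SA[7]=2  'bbaabb'

SA = [4, 0, 5, 1, 7, 3, 6, 2]
rank  pair      lcp
   1  s[4:],s[0:]  4  'aabb'
   2  s[0:],s[5:]  1  'a'
   3  s[5:],s[1:]  3  'abb'
   4  s[1:],s[7:]  0  ''
   5  s[7:],s[3:]  1  'b'
   6  s[3:],s[6:]  1  'b'
   7  s[6:],s[2:]  2  'bb'

[0, 4, 1, 3, 0, 1, 1, 2]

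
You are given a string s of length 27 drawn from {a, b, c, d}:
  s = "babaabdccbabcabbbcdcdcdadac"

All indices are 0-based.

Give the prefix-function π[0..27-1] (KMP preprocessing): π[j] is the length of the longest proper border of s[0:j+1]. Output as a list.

[0, 0, 1, 2, 0, 1, 0, 0, 0, 1, 2, 3, 0, 0, 1, 1, 1, 0, 0, 0, 0, 0, 0, 0, 0, 0, 0]

π[0] = 0
j=1 s[j]='a': π[1]=0 (border '')
j=2 s[j]='b': π[2]=1 (border 'b')
j=3 s[j]='a': π[3]=2 (border 'ba')
j=4 s[j]='a': k: 2→0; π[4]=0 (border '')
j=5 s[j]='b': π[5]=1 (border 'b')
j=6 s[j]='d': k: 1→0; π[6]=0 (border '')
j=7 s[j]='c': π[7]=0 (border '')
j=8 s[j]='c': π[8]=0 (border '')
j=9 s[j]='b': π[9]=1 (border 'b')
j=10 s[j]='a': π[10]=2 (border 'ba')
j=11 s[j]='b': π[11]=3 (border 'bab')
j=12 s[j]='c': k: 3→1→0; π[12]=0 (border '')
j=13 s[j]='a': π[13]=0 (border '')
j=14 s[j]='b': π[14]=1 (border 'b')
j=15 s[j]='b': k: 1→0; π[15]=1 (border 'b')
j=16 s[j]='b': k: 1→0; π[16]=1 (border 'b')
j=17 s[j]='c': k: 1→0; π[17]=0 (border '')
j=18 s[j]='d': π[18]=0 (border '')
j=19 s[j]='c': π[19]=0 (border '')
j=20 s[j]='d': π[20]=0 (border '')
j=21 s[j]='c': π[21]=0 (border '')
j=22 s[j]='d': π[22]=0 (border '')
j=23 s[j]='a': π[23]=0 (border '')
j=24 s[j]='d': π[24]=0 (border '')
j=25 s[j]='a': π[25]=0 (border '')
j=26 s[j]='c': π[26]=0 (border '')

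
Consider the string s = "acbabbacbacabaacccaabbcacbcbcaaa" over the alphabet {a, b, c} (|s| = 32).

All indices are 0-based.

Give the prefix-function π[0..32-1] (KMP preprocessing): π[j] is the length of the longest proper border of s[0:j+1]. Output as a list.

[0, 0, 0, 1, 0, 0, 1, 2, 3, 4, 2, 1, 0, 1, 1, 2, 0, 0, 1, 1, 0, 0, 0, 1, 2, 3, 0, 0, 0, 1, 1, 1]

π[0] = 0
j=1 s[j]='c': π[1]=0 (border '')
j=2 s[j]='b': π[2]=0 (border '')
j=3 s[j]='a': π[3]=1 (border 'a')
j=4 s[j]='b': k: 1→0; π[4]=0 (border '')
j=5 s[j]='b': π[5]=0 (border '')
j=6 s[j]='a': π[6]=1 (border 'a')
j=7 s[j]='c': π[7]=2 (border 'ac')
j=8 s[j]='b': π[8]=3 (border 'acb')
j=9 s[j]='a': π[9]=4 (border 'acba')
j=10 s[j]='c': k: 4→1; π[10]=2 (border 'ac')
j=11 s[j]='a': k: 2→0; π[11]=1 (border 'a')
j=12 s[j]='b': k: 1→0; π[12]=0 (border '')
j=13 s[j]='a': π[13]=1 (border 'a')
j=14 s[j]='a': k: 1→0; π[14]=1 (border 'a')
j=15 s[j]='c': π[15]=2 (border 'ac')
j=16 s[j]='c': k: 2→0; π[16]=0 (border '')
j=17 s[j]='c': π[17]=0 (border '')
j=18 s[j]='a': π[18]=1 (border 'a')
j=19 s[j]='a': k: 1→0; π[19]=1 (border 'a')
j=20 s[j]='b': k: 1→0; π[20]=0 (border '')
j=21 s[j]='b': π[21]=0 (border '')
j=22 s[j]='c': π[22]=0 (border '')
j=23 s[j]='a': π[23]=1 (border 'a')
j=24 s[j]='c': π[24]=2 (border 'ac')
j=25 s[j]='b': π[25]=3 (border 'acb')
j=26 s[j]='c': k: 3→0; π[26]=0 (border '')
j=27 s[j]='b': π[27]=0 (border '')
j=28 s[j]='c': π[28]=0 (border '')
j=29 s[j]='a': π[29]=1 (border 'a')
j=30 s[j]='a': k: 1→0; π[30]=1 (border 'a')
j=31 s[j]='a': k: 1→0; π[31]=1 (border 'a')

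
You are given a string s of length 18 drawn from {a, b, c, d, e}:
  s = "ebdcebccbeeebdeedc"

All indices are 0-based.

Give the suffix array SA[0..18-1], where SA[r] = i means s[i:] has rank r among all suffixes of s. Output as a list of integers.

[5, 1, 12, 8, 17, 7, 6, 3, 16, 2, 13, 4, 0, 11, 15, 10, 14, 9]

sorted suffixes:
  #0 SA[0]=5  'bccbeeebdeedc'
  #1 SA[1]=1  'bdcebccbeeebdeedc'
  #2 SA[2]=12  'bdeedc'
  #3 SA[3]=8  'beeebdeedc'
  #4 SA[4]=17  'c'
  #5 SA[5]=7  'cbeeebdeedc'
  #6 SA[6]=6  'ccbeeebdeedc'
  #7 SA[7]=3  'cebccbeeebdeedc'
  #8 SA[8]=16  'dc'
  #9 SA[9]=2  'dcebccbeeebdeedc'
  #10 SA[10]=13  'deedc'
  #11 SA[11]=4  'ebccbeeebdeedc'
  #12 SA[12]=0  'ebdcebccbeeebdeedc'
  #13 SA[13]=11  'ebdeedc'
  #14 SA[14]=15  'edc'
  #15 SA[15]=10  'eebdeedc'
  #16 SA[16]=14  'eedc'
  #17 SA[17]=9  'eeebdeedc'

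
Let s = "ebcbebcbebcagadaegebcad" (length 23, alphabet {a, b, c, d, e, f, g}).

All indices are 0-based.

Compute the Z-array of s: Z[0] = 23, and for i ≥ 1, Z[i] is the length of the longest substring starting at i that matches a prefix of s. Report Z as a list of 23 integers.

[23, 0, 0, 0, 7, 0, 0, 0, 3, 0, 0, 0, 0, 0, 0, 0, 1, 0, 3, 0, 0, 0, 0]

Z[0]=23
i=1: outside box; Z[1]=0
i=2: outside box; Z[2]=0
i=3: outside box; Z[3]=0
i=4: outside box; Z[4]=7 scan→box=[4,11)
i=5: min(r-i=6, Z[1]=0)=0; Z[5]=0
i=6: min(r-i=5, Z[2]=0)=0; Z[6]=0
i=7: min(r-i=4, Z[3]=0)=0; Z[7]=0
i=8: min(r-i=3, Z[4]=7)=3; Z[8]=3
i=9: min(r-i=2, Z[5]=0)=0; Z[9]=0
i=10: min(r-i=1, Z[6]=0)=0; Z[10]=0
i=11: outside box; Z[11]=0
i=12: outside box; Z[12]=0
i=13: outside box; Z[13]=0
i=14: outside box; Z[14]=0
i=15: outside box; Z[15]=0
i=16: outside box; Z[16]=1 scan→box=[16,17)
i=17: outside box; Z[17]=0
i=18: outside box; Z[18]=3 scan→box=[18,21)
i=19: min(r-i=2, Z[1]=0)=0; Z[19]=0
i=20: min(r-i=1, Z[2]=0)=0; Z[20]=0
i=21: outside box; Z[21]=0
i=22: outside box; Z[22]=0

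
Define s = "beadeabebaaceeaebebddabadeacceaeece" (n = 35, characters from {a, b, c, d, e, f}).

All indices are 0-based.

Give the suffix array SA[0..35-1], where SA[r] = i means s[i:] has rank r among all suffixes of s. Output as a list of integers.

rank | idx | suffix
   0 |   9 | aaceeaebebddabadeacceaeece
   1 |  21 | abadeacceaeece
   2 |   5 | abebaaceeaebebddabadeacceaeece
   3 |  26 | acceaeece
   4 |  10 | aceeaebebddabadeacceaeece
   5 |   2 | adeabebaaceeaebebddabadeacceaeece
   6 |  23 | adeacceaeece
   7 |  14 | aebebddabadeacceaeece
   8 |  30 | aeece
   9 |   8 | baaceeaebebddabadeacceaeece
  10 |  22 | badeacceaeece
  11 |  18 | bddabadeacceaeece
  12 |   0 | beadeabebaaceeaebebddabadeacceaeece
  13 |   6 | bebaaceeaebebddabadeacceaeece
  14 |  16 | bebddabadeacceaeece
  15 |  27 | cceaeece
  16 |  33 | ce
  17 |  28 | ceaeece
  18 |  11 | ceeaebebddabadeacceaeece
  19 |  20 | dabadeacceaeece
  20 |  19 | ddabadeacceaeece
  21 |   3 | deabebaaceeaebebddabadeacceaeece
  22 |  24 | deacceaeece
  23 |  34 | e
  24 |   4 | eabebaaceeaebebddabadeacceaeece
  25 |  25 | eacceaeece
  26 |   1 | eadeabebaaceeaebebddabadeacceaeece
  27 |  13 | eaebebddabadeacceaeece
  28 |  29 | eaeece
  29 |   7 | ebaaceeaebebddabadeacceaeece
  30 |  17 | ebddabadeacceaeece
  31 |  15 | ebebddabadeacceaeece
  32 |  32 | ece
  33 |  12 | eeaebebddabadeacceaeece
  34 |  31 | eece

[9, 21, 5, 26, 10, 2, 23, 14, 30, 8, 22, 18, 0, 6, 16, 27, 33, 28, 11, 20, 19, 3, 24, 34, 4, 25, 1, 13, 29, 7, 17, 15, 32, 12, 31]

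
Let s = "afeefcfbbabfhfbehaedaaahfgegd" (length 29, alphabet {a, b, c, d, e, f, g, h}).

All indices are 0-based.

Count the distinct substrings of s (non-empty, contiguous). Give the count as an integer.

rank | idx | suffix
   0 |  20 | aaahfgegd
   1 |  21 | aahfgegd
   2 |   9 | abfhfbehaedaaahfgegd
   3 |  17 | aedaaahfgegd
   4 |   0 | afeefcfbbabfhfbehaedaaahfgegd
   5 |  22 | ahfgegd
   6 |   8 | babfhfbehaedaaahfgegd
   7 |   7 | bbabfhfbehaedaaahfgegd
   8 |  14 | behaedaaahfgegd
   9 |  10 | bfhfbehaedaaahfgegd
  10 |   5 | cfbbabfhfbehaedaaahfgegd
  11 |  28 | d
  12 |  19 | daaahfgegd
  13 |  18 | edaaahfgegd
  14 |   2 | eefcfbbabfhfbehaedaaahfgegd
  15 |   3 | efcfbbabfhfbehaedaaahfgegd
  16 |  26 | egd
  17 |  15 | ehaedaaahfgegd
  18 |   6 | fbbabfhfbehaedaaahfgegd
  19 |  13 | fbehaedaaahfgegd
  20 |   4 | fcfbbabfhfbehaedaaahfgegd
  21 |   1 | feefcfbbabfhfbehaedaaahfgegd
  22 |  24 | fgegd
  23 |  11 | fhfbehaedaaahfgegd
  24 |  27 | gd
  25 |  25 | gegd
  26 |  16 | haedaaahfgegd
  27 |  12 | hfbehaedaaahfgegd
  28 |  23 | hfgegd

SA = [20, 21, 9, 17, 0, 22, 8, 7, 14, 10, 5, 28, 19, 18, 2, 3, 26, 15, 6, 13, 4, 1, 24, 11, 27, 25, 16, 12, 23]
[i] adj suffixes → lcp
  [1] 20/21 → 2 ('aa')
  [2] 21/9 → 1 ('a')
  [3] 9/17 → 1 ('a')
  [4] 17/0 → 1 ('a')
  [5] 0/22 → 1 ('a')
  [6] 22/8 → 0 ('')
  [7] 8/7 → 1 ('b')
  [8] 7/14 → 1 ('b')
  [9] 14/10 → 1 ('b')
  [10] 10/5 → 0 ('')
  [11] 5/28 → 0 ('')
  [12] 28/19 → 1 ('d')
  [13] 19/18 → 0 ('')
  [14] 18/2 → 1 ('e')
  [15] 2/3 → 1 ('e')
  [16] 3/26 → 1 ('e')
  [17] 26/15 → 1 ('e')
  [18] 15/6 → 0 ('')
  [19] 6/13 → 2 ('fb')
  [20] 13/4 → 1 ('f')
  [21] 4/1 → 1 ('f')
  [22] 1/24 → 1 ('f')
  [23] 24/11 → 1 ('f')
  [24] 11/27 → 0 ('')
  [25] 27/25 → 1 ('g')
  [26] 25/16 → 0 ('')
  [27] 16/12 → 1 ('h')
  [28] 12/23 → 2 ('hf')

n(n+1)/2 = 29·30/2 = 435
Σ LCP = 0 + 2 + 1 + 1 + 1 + 1 + 0 + 1 + 1 + 1 + 0 + 0 + 1 + 0 + 1 + 1 + 1 + 1 + 0 + 2 + 1 + 1 + 1 + 1 + 0 + 1 + 0 + 1 + 2 = 24
distinct = 435 − 24 = 411

411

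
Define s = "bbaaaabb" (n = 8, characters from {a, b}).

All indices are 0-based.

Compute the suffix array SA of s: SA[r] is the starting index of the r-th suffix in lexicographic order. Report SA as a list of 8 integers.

[2, 3, 4, 5, 7, 1, 6, 0]

rank | idx | suffix
   0 |   2 | aaaabb
   1 |   3 | aaabb
   2 |   4 | aabb
   3 |   5 | abb
   4 |   7 | b
   5 |   1 | baaaabb
   6 |   6 | bb
   7 |   0 | bbaaaabb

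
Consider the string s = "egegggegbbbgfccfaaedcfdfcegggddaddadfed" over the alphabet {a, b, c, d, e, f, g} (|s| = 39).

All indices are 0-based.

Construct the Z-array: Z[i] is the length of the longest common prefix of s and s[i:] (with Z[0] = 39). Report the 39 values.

Z[0]=39
i=1: outside box; Z[1]=0
i=2: outside box; Z[2]=2 scan→box=[2,4)
i=3: min(r-i=1, Z[1]=0)=0; Z[3]=0
i=4: outside box; Z[4]=0
i=5: outside box; Z[5]=0
i=6: outside box; Z[6]=2 scan→box=[6,8)
i=7: min(r-i=1, Z[1]=0)=0; Z[7]=0
i=8: outside box; Z[8]=0
i=9: outside box; Z[9]=0
i=10: outside box; Z[10]=0
i=11: outside box; Z[11]=0
i=12: outside box; Z[12]=0
i=13: outside box; Z[13]=0
i=14: outside box; Z[14]=0
i=15: outside box; Z[15]=0
i=16: outside box; Z[16]=0
i=17: outside box; Z[17]=0
i=18: outside box; Z[18]=1 scan→box=[18,19)
i=19: outside box; Z[19]=0
i=20: outside box; Z[20]=0
i=21: outside box; Z[21]=0
i=22: outside box; Z[22]=0
i=23: outside box; Z[23]=0
i=24: outside box; Z[24]=0
i=25: outside box; Z[25]=2 scan→box=[25,27)
i=26: min(r-i=1, Z[1]=0)=0; Z[26]=0
i=27: outside box; Z[27]=0
i=28: outside box; Z[28]=0
i=29: outside box; Z[29]=0
i=30: outside box; Z[30]=0
i=31: outside box; Z[31]=0
i=32: outside box; Z[32]=0
i=33: outside box; Z[33]=0
i=34: outside box; Z[34]=0
i=35: outside box; Z[35]=0
i=36: outside box; Z[36]=0
i=37: outside box; Z[37]=1 scan→box=[37,38)
i=38: outside box; Z[38]=0

[39, 0, 2, 0, 0, 0, 2, 0, 0, 0, 0, 0, 0, 0, 0, 0, 0, 0, 1, 0, 0, 0, 0, 0, 0, 2, 0, 0, 0, 0, 0, 0, 0, 0, 0, 0, 0, 1, 0]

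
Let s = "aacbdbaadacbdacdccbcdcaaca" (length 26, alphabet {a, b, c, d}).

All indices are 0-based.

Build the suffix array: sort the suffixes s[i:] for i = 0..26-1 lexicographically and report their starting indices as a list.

rank→(start, suffix):
  0 → (25, 'a')
  1 → (22, 'aaca')
  2 → (0, 'aacbdbaadacbdacdccbcdcaaca')
  3 → (6, 'aadacbdacdccbcdcaaca')
  4 → (23, 'aca')
  5 → (9, 'acbdacdccbcdcaaca')
  6 → (1, 'acbdbaadacbdacdccbcdcaaca')
  7 → (13, 'acdccbcdcaaca')
  8 → (7, 'adacbdacdccbcdcaaca')
  9 → (5, 'baadacbdacdccbcdcaaca')
  10 → (18, 'bcdcaaca')
  11 → (11, 'bdacdccbcdcaaca')
  12 → (3, 'bdbaadacbdacdccbcdcaaca')
  13 → (24, 'ca')
  14 → (21, 'caaca')
  15 → (17, 'cbcdcaaca')
  16 → (10, 'cbdacdccbcdcaaca')
  17 → (2, 'cbdbaadacbdacdccbcdcaaca')
  18 → (16, 'ccbcdcaaca')
  19 → (19, 'cdcaaca')
  20 → (14, 'cdccbcdcaaca')
  21 → (8, 'dacbdacdccbcdcaaca')
  22 → (12, 'dacdccbcdcaaca')
  23 → (4, 'dbaadacbdacdccbcdcaaca')
  24 → (20, 'dcaaca')
  25 → (15, 'dccbcdcaaca')

[25, 22, 0, 6, 23, 9, 1, 13, 7, 5, 18, 11, 3, 24, 21, 17, 10, 2, 16, 19, 14, 8, 12, 4, 20, 15]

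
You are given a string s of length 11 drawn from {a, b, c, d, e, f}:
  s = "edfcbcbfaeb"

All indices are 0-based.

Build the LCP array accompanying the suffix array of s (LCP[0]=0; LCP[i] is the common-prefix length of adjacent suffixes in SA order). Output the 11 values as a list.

[0, 0, 1, 1, 0, 2, 0, 0, 1, 0, 1]

rank | idx | suffix
   0 |   8 | aeb
   1 |  10 | b
   2 |   4 | bcbfaeb
   3 |   6 | bfaeb
   4 |   3 | cbcbfaeb
   5 |   5 | cbfaeb
   6 |   1 | dfcbcbfaeb
   7 |   9 | eb
   8 |   0 | edfcbcbfaeb
   9 |   7 | faeb
  10 |   2 | fcbcbfaeb

SA = [8, 10, 4, 6, 3, 5, 1, 9, 0, 7, 2]
i: (SA[i-1],SA[i]) lcp shared
  1: (8,10) 0 ''
  2: (10,4) 1 'b'
  3: (4,6) 1 'b'
  4: (6,3) 0 ''
  5: (3,5) 2 'cb'
  6: (5,1) 0 ''
  7: (1,9) 0 ''
  8: (9,0) 1 'e'
  9: (0,7) 0 ''
  10: (7,2) 1 'f'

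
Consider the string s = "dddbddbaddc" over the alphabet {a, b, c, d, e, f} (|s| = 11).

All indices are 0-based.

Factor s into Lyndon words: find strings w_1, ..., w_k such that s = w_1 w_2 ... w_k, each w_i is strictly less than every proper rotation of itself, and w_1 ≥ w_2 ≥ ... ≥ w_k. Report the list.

emit factor 1: 'd' (i=0, period=1)
emit factor 2: 'd' (i=1, period=1)
emit factor 3: 'd' (i=2, period=1)
emit factor 4: 'bdd' (i=3, period=3)
emit factor 5: 'b' (i=6, period=1)
emit factor 6: 'addc' (i=7, period=4)

["d", "d", "d", "bdd", "b", "addc"]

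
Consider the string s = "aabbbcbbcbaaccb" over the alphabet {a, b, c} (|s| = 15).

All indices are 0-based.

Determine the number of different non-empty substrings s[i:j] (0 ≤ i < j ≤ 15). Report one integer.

99

rank | idx | suffix
   0 |   0 | aabbbcbbcbaaccb
   1 |  10 | aaccb
   2 |   1 | abbbcbbcbaaccb
   3 |  11 | accb
   4 |  14 | b
   5 |   9 | baaccb
   6 |   2 | bbbcbbcbaaccb
   7 |   6 | bbcbaaccb
   8 |   3 | bbcbbcbaaccb
   9 |   7 | bcbaaccb
  10 |   4 | bcbbcbaaccb
  11 |  13 | cb
  12 |   8 | cbaaccb
  13 |   5 | cbbcbaaccb
  14 |  12 | ccb

SA = [0, 10, 1, 11, 14, 9, 2, 6, 3, 7, 4, 13, 8, 5, 12]
i: (SA[i-1],SA[i]) lcp shared
  1: (0,10) 2 'aa'
  2: (10,1) 1 'a'
  3: (1,11) 1 'a'
  4: (11,14) 0 ''
  5: (14,9) 1 'b'
  6: (9,2) 1 'b'
  7: (2,6) 2 'bb'
  8: (6,3) 4 'bbcb'
  9: (3,7) 1 'b'
  10: (7,4) 3 'bcb'
  11: (4,13) 0 ''
  12: (13,8) 2 'cb'
  13: (8,5) 2 'cb'
  14: (5,12) 1 'c'

n(n+1)/2 = 15·16/2 = 120
Σ LCP = 0 + 2 + 1 + 1 + 0 + 1 + 1 + 2 + 4 + 1 + 3 + 0 + 2 + 2 + 1 = 21
distinct = 120 − 21 = 99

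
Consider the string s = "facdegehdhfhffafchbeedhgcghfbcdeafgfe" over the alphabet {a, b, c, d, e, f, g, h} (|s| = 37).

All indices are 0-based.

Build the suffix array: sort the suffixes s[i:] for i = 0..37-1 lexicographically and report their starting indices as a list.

[1, 14, 32, 28, 18, 29, 2, 24, 16, 30, 3, 8, 21, 36, 31, 20, 19, 4, 6, 0, 13, 27, 15, 35, 12, 33, 10, 23, 5, 34, 25, 17, 7, 26, 11, 9, 22]

rank | idx | suffix
   0 |   1 | acdegehdhfhffafchbeedhgcghfbcdeafgfe
   1 |  14 | afchbeedhgcghfbcdeafgfe
   2 |  32 | afgfe
   3 |  28 | bcdeafgfe
   4 |  18 | beedhgcghfbcdeafgfe
   5 |  29 | cdeafgfe
   6 |   2 | cdegehdhfhffafchbeedhgcghfbcdeafgfe
   7 |  24 | cghfbcdeafgfe
   8 |  16 | chbeedhgcghfbcdeafgfe
   9 |  30 | deafgfe
  10 |   3 | degehdhfhffafchbeedhgcghfbcdeafgfe
  11 |   8 | dhfhffafchbeedhgcghfbcdeafgfe
  12 |  21 | dhgcghfbcdeafgfe
  13 |  36 | e
  14 |  31 | eafgfe
  15 |  20 | edhgcghfbcdeafgfe
  16 |  19 | eedhgcghfbcdeafgfe
  17 |   4 | egehdhfhffafchbeedhgcghfbcdeafgfe
  18 |   6 | ehdhfhffafchbeedhgcghfbcdeafgfe
  19 |   0 | facdegehdhfhffafchbeedhgcghfbcdeafgfe
  20 |  13 | fafchbeedhgcghfbcdeafgfe
  21 |  27 | fbcdeafgfe
  22 |  15 | fchbeedhgcghfbcdeafgfe
  23 |  35 | fe
  24 |  12 | ffafchbeedhgcghfbcdeafgfe
  25 |  33 | fgfe
  26 |  10 | fhffafchbeedhgcghfbcdeafgfe
  27 |  23 | gcghfbcdeafgfe
  28 |   5 | gehdhfhffafchbeedhgcghfbcdeafgfe
  29 |  34 | gfe
  30 |  25 | ghfbcdeafgfe
  31 |  17 | hbeedhgcghfbcdeafgfe
  32 |   7 | hdhfhffafchbeedhgcghfbcdeafgfe
  33 |  26 | hfbcdeafgfe
  34 |  11 | hffafchbeedhgcghfbcdeafgfe
  35 |   9 | hfhffafchbeedhgcghfbcdeafgfe
  36 |  22 | hgcghfbcdeafgfe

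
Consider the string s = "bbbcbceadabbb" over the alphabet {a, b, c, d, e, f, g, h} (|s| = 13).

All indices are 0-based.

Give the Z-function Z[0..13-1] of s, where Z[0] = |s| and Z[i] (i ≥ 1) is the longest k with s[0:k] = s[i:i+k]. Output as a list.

[13, 2, 1, 0, 1, 0, 0, 0, 0, 0, 3, 2, 1]

Z[0]=13
i=1: outside box; Z[1]=2 scan→box=[1,3)
i=2: min(r-i=1, Z[1]=2)=1; Z[2]=1
i=3: outside box; Z[3]=0
i=4: outside box; Z[4]=1 scan→box=[4,5)
i=5: outside box; Z[5]=0
i=6: outside box; Z[6]=0
i=7: outside box; Z[7]=0
i=8: outside box; Z[8]=0
i=9: outside box; Z[9]=0
i=10: outside box; Z[10]=3 scan→box=[10,13)
i=11: min(r-i=2, Z[1]=2)=2; Z[11]=2
i=12: min(r-i=1, Z[2]=1)=1; Z[12]=1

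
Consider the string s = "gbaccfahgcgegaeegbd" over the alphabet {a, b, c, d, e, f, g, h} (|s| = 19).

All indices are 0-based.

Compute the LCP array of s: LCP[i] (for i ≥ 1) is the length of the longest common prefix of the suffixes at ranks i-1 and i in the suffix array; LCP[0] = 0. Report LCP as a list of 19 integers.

[0, 1, 1, 0, 1, 0, 1, 1, 0, 0, 1, 2, 0, 0, 1, 2, 1, 1, 0]

rank→(start, suffix):
  0 → (2, 'accfahgcgegaeegbd')
  1 → (13, 'aeegbd')
  2 → (6, 'ahgcgegaeegbd')
  3 → (1, 'baccfahgcgegaeegbd')
  4 → (17, 'bd')
  5 → (3, 'ccfahgcgegaeegbd')
  6 → (4, 'cfahgcgegaeegbd')
  7 → (9, 'cgegaeegbd')
  8 → (18, 'd')
  9 → (14, 'eegbd')
  10 → (11, 'egaeegbd')
  11 → (15, 'egbd')
  12 → (5, 'fahgcgegaeegbd')
  13 → (12, 'gaeegbd')
  14 → (0, 'gbaccfahgcgegaeegbd')
  15 → (16, 'gbd')
  16 → (8, 'gcgegaeegbd')
  17 → (10, 'gegaeegbd')
  18 → (7, 'hgcgegaeegbd')

SA = [2, 13, 6, 1, 17, 3, 4, 9, 18, 14, 11, 15, 5, 12, 0, 16, 8, 10, 7]
rank  pair      lcp
   1  s[2:],s[13:]  1  'a'
   2  s[13:],s[6:]  1  'a'
   3  s[6:],s[1:]  0  ''
   4  s[1:],s[17:]  1  'b'
   5  s[17:],s[3:]  0  ''
   6  s[3:],s[4:]  1  'c'
   7  s[4:],s[9:]  1  'c'
   8  s[9:],s[18:]  0  ''
   9  s[18:],s[14:]  0  ''
  10  s[14:],s[11:]  1  'e'
  11  s[11:],s[15:]  2  'eg'
  12  s[15:],s[5:]  0  ''
  13  s[5:],s[12:]  0  ''
  14  s[12:],s[0:]  1  'g'
  15  s[0:],s[16:]  2  'gb'
  16  s[16:],s[8:]  1  'g'
  17  s[8:],s[10:]  1  'g'
  18  s[10:],s[7:]  0  ''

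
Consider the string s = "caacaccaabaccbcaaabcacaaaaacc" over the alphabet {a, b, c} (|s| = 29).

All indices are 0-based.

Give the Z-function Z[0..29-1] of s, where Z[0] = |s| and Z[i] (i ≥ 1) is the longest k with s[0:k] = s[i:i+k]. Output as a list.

Z[0]=29
i=1: i≥r, start 0; Z[1]=0
i=2: i≥r, start 0; Z[2]=0
i=3: i≥r, start 0; Z[3]=2 extend→box=[3,5)
i=4: min(r-i=1, Z[1]=0)=0; Z[4]=0
i=5: i≥r, start 0; Z[5]=1 extend→box=[5,6)
i=6: i≥r, start 0; Z[6]=3 extend→box=[6,9)
i=7: min(r-i=2, Z[1]=0)=0; Z[7]=0
i=8: min(r-i=1, Z[2]=0)=0; Z[8]=0
i=9: i≥r, start 0; Z[9]=0
i=10: i≥r, start 0; Z[10]=0
i=11: i≥r, start 0; Z[11]=1 extend→box=[11,12)
i=12: i≥r, start 0; Z[12]=1 extend→box=[12,13)
i=13: i≥r, start 0; Z[13]=0
i=14: i≥r, start 0; Z[14]=3 extend→box=[14,17)
i=15: min(r-i=2, Z[1]=0)=0; Z[15]=0
i=16: min(r-i=1, Z[2]=0)=0; Z[16]=0
i=17: i≥r, start 0; Z[17]=0
i=18: i≥r, start 0; Z[18]=0
i=19: i≥r, start 0; Z[19]=2 extend→box=[19,21)
i=20: min(r-i=1, Z[1]=0)=0; Z[20]=0
i=21: i≥r, start 0; Z[21]=3 extend→box=[21,24)
i=22: min(r-i=2, Z[1]=0)=0; Z[22]=0
i=23: min(r-i=1, Z[2]=0)=0; Z[23]=0
i=24: i≥r, start 0; Z[24]=0
i=25: i≥r, start 0; Z[25]=0
i=26: i≥r, start 0; Z[26]=0
i=27: i≥r, start 0; Z[27]=1 extend→box=[27,28)
i=28: i≥r, start 0; Z[28]=1 extend→box=[28,29)

[29, 0, 0, 2, 0, 1, 3, 0, 0, 0, 0, 1, 1, 0, 3, 0, 0, 0, 0, 2, 0, 3, 0, 0, 0, 0, 0, 1, 1]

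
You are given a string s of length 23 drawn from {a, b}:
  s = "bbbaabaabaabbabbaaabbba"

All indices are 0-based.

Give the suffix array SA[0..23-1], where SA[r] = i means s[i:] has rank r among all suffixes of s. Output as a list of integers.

[22, 16, 3, 6, 9, 17, 4, 7, 13, 10, 18, 21, 15, 2, 5, 8, 12, 20, 14, 1, 11, 19, 0]

rank→(start, suffix):
  0 → (22, 'a')
  1 → (16, 'aaabbba')
  2 → (3, 'aabaabaabbabbaaabbba')
  3 → (6, 'aabaabbabbaaabbba')
  4 → (9, 'aabbabbaaabbba')
  5 → (17, 'aabbba')
  6 → (4, 'abaabaabbabbaaabbba')
  7 → (7, 'abaabbabbaaabbba')
  8 → (13, 'abbaaabbba')
  9 → (10, 'abbabbaaabbba')
  10 → (18, 'abbba')
  11 → (21, 'ba')
  12 → (15, 'baaabbba')
  13 → (2, 'baabaabaabbabbaaabbba')
  14 → (5, 'baabaabbabbaaabbba')
  15 → (8, 'baabbabbaaabbba')
  16 → (12, 'babbaaabbba')
  17 → (20, 'bba')
  18 → (14, 'bbaaabbba')
  19 → (1, 'bbaabaabaabbabbaaabbba')
  20 → (11, 'bbabbaaabbba')
  21 → (19, 'bbba')
  22 → (0, 'bbbaabaabaabbabbaaabbba')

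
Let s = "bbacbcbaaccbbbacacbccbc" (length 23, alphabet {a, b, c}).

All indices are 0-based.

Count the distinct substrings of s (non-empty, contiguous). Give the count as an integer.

rank | idx | suffix
   0 |   7 | aaccbbbacacbccbc
   1 |  14 | acacbccbc
   2 |   2 | acbcbaaccbbbacacbccbc
   3 |  16 | acbccbc
   4 |   8 | accbbbacacbccbc
   5 |   6 | baaccbbbacacbccbc
   6 |  13 | bacacbccbc
   7 |   1 | bacbcbaaccbbbacacbccbc
   8 |  12 | bbacacbccbc
   9 |   0 | bbacbcbaaccbbbacacbccbc
  10 |  11 | bbbacacbccbc
  11 |  21 | bc
  12 |   4 | bcbaaccbbbacacbccbc
  13 |  18 | bccbc
  14 |  22 | c
  15 |  15 | cacbccbc
  16 |   5 | cbaaccbbbacacbccbc
  17 |  10 | cbbbacacbccbc
  18 |  20 | cbc
  19 |   3 | cbcbaaccbbbacacbccbc
  20 |  17 | cbccbc
  21 |   9 | ccbbbacacbccbc
  22 |  19 | ccbc

SA = [7, 14, 2, 16, 8, 6, 13, 1, 12, 0, 11, 21, 4, 18, 22, 15, 5, 10, 20, 3, 17, 9, 19]
i: (SA[i-1],SA[i]) lcp shared
  1: (7,14) 1 'a'
  2: (14,2) 2 'ac'
  3: (2,16) 4 'acbc'
  4: (16,8) 2 'ac'
  5: (8,6) 0 ''
  6: (6,13) 2 'ba'
  7: (13,1) 3 'bac'
  8: (1,12) 1 'b'
  9: (12,0) 4 'bbac'
  10: (0,11) 2 'bb'
  11: (11,21) 1 'b'
  12: (21,4) 2 'bc'
  13: (4,18) 2 'bc'
  14: (18,22) 0 ''
  15: (22,15) 1 'c'
  16: (15,5) 1 'c'
  17: (5,10) 2 'cb'
  18: (10,20) 2 'cb'
  19: (20,3) 3 'cbc'
  20: (3,17) 3 'cbc'
  21: (17,9) 1 'c'
  22: (9,19) 3 'ccb'

n(n+1)/2 = 23·24/2 = 276
Σ LCP = 0 + 1 + 2 + 4 + 2 + 0 + 2 + 3 + 1 + 4 + 2 + 1 + 2 + 2 + 0 + 1 + 1 + 2 + 2 + 3 + 3 + 1 + 3 = 42
distinct = 276 − 42 = 234

234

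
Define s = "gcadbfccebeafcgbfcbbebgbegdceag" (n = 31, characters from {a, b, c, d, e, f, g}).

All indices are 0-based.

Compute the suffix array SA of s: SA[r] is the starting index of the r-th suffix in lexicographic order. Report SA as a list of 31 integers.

[2, 11, 29, 18, 9, 19, 23, 15, 4, 21, 1, 17, 6, 27, 7, 13, 3, 26, 10, 28, 8, 20, 24, 16, 5, 12, 30, 22, 14, 0, 25]

sorted suffixes:
  #0 SA[0]=2  'adbfccebeafcgbfcbbebgbegdceag'
  #1 SA[1]=11  'afcgbfcbbebgbegdceag'
  #2 SA[2]=29  'ag'
  #3 SA[3]=18  'bbebgbegdceag'
  #4 SA[4]=9  'beafcgbfcbbebgbegdceag'
  #5 SA[5]=19  'bebgbegdceag'
  #6 SA[6]=23  'begdceag'
  #7 SA[7]=15  'bfcbbebgbegdceag'
  #8 SA[8]=4  'bfccebeafcgbfcbbebgbegdceag'
  #9 SA[9]=21  'bgbegdceag'
  #10 SA[10]=1  'cadbfccebeafcgbfcbbebgbegdceag'
  #11 SA[11]=17  'cbbebgbegdceag'
  #12 SA[12]=6  'ccebeafcgbfcbbebgbegdceag'
  #13 SA[13]=27  'ceag'
  #14 SA[14]=7  'cebeafcgbfcbbebgbegdceag'
  #15 SA[15]=13  'cgbfcbbebgbegdceag'
  #16 SA[16]=3  'dbfccebeafcgbfcbbebgbegdceag'
  #17 SA[17]=26  'dceag'
  #18 SA[18]=10  'eafcgbfcbbebgbegdceag'
  #19 SA[19]=28  'eag'
  #20 SA[20]=8  'ebeafcgbfcbbebgbegdceag'
  #21 SA[21]=20  'ebgbegdceag'
  #22 SA[22]=24  'egdceag'
  #23 SA[23]=16  'fcbbebgbegdceag'
  #24 SA[24]=5  'fccebeafcgbfcbbebgbegdceag'
  #25 SA[25]=12  'fcgbfcbbebgbegdceag'
  #26 SA[26]=30  'g'
  #27 SA[27]=22  'gbegdceag'
  #28 SA[28]=14  'gbfcbbebgbegdceag'
  #29 SA[29]=0  'gcadbfccebeafcgbfcbbebgbegdceag'
  #30 SA[30]=25  'gdceag'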